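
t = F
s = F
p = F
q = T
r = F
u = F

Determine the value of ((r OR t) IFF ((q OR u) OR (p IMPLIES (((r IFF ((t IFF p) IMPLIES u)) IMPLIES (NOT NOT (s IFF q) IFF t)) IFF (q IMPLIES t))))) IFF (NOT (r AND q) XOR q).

r OR t = F OR F = F
q OR u = T OR F = T
t IFF p = F IFF F = T
(t IFF p) IMPLIES u = T IMPLIES F = F
r IFF ((t IFF p) IMPLIES u) = F IFF F = T
s IFF q = F IFF T = F
NOT (s IFF q) = NOT F = T
NOT NOT (s IFF q) = NOT T = F
NOT NOT (s IFF q) IFF t = F IFF F = T
(r IFF ((t IFF p) IMPLIES u)) IMPLIES (NOT NOT (s IFF q) IFF t) = T IMPLIES T = T
q IMPLIES t = T IMPLIES F = F
((r IFF ((t IFF p) IMPLIES u)) IMPLIES (NOT NOT (s IFF q) IFF t)) IFF (q IMPLIES t) = T IFF F = F
p IMPLIES (((r IFF ((t IFF p) IMPLIES u)) IMPLIES (NOT NOT (s IFF q) IFF t)) IFF (q IMPLIES t)) = F IMPLIES F = T
(q OR u) OR (p IMPLIES (((r IFF ((t IFF p) IMPLIES u)) IMPLIES (NOT NOT (s IFF q) IFF t)) IFF (q IMPLIES t))) = T OR T = T
(r OR t) IFF ((q OR u) OR (p IMPLIES (((r IFF ((t IFF p) IMPLIES u)) IMPLIES (NOT NOT (s IFF q) IFF t)) IFF (q IMPLIES t)))) = F IFF T = F
r AND q = F AND T = F
NOT (r AND q) = NOT F = T
NOT (r AND q) XOR q = T XOR T = F
((r OR t) IFF ((q OR u) OR (p IMPLIES (((r IFF ((t IFF p) IMPLIES u)) IMPLIES (NOT NOT (s IFF q) IFF t)) IFF (q IMPLIES t))))) IFF (NOT (r AND q) XOR q) = F IFF F = T

T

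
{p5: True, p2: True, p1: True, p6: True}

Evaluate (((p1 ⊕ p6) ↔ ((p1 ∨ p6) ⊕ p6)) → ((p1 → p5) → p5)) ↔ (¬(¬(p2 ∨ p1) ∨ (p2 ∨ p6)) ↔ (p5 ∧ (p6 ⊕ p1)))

p1 ⊕ p6 = True ⊕ True = False
p1 ∨ p6 = True ∨ True = True
(p1 ∨ p6) ⊕ p6 = True ⊕ True = False
(p1 ⊕ p6) ↔ ((p1 ∨ p6) ⊕ p6) = False ↔ False = True
p1 → p5 = True → True = True
(p1 → p5) → p5 = True → True = True
((p1 ⊕ p6) ↔ ((p1 ∨ p6) ⊕ p6)) → ((p1 → p5) → p5) = True → True = True
p2 ∨ p1 = True ∨ True = True
¬(p2 ∨ p1) = ¬True = False
p2 ∨ p6 = True ∨ True = True
¬(p2 ∨ p1) ∨ (p2 ∨ p6) = False ∨ True = True
¬(¬(p2 ∨ p1) ∨ (p2 ∨ p6)) = ¬True = False
p6 ⊕ p1 = True ⊕ True = False
p5 ∧ (p6 ⊕ p1) = True ∧ False = False
¬(¬(p2 ∨ p1) ∨ (p2 ∨ p6)) ↔ (p5 ∧ (p6 ⊕ p1)) = False ↔ False = True
(((p1 ⊕ p6) ↔ ((p1 ∨ p6) ⊕ p6)) → ((p1 → p5) → p5)) ↔ (¬(¬(p2 ∨ p1) ∨ (p2 ∨ p6)) ↔ (p5 ∧ (p6 ⊕ p1))) = True ↔ True = True

True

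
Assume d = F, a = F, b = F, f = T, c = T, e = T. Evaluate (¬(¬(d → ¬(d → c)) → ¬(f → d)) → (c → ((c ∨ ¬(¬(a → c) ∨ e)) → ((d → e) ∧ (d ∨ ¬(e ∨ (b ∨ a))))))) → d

d → c = F → T = T
¬(d → c) = ¬T = F
d → ¬(d → c) = F → F = T
¬(d → ¬(d → c)) = ¬T = F
f → d = T → F = F
¬(f → d) = ¬F = T
¬(d → ¬(d → c)) → ¬(f → d) = F → T = T
¬(¬(d → ¬(d → c)) → ¬(f → d)) = ¬T = F
a → c = F → T = T
¬(a → c) = ¬T = F
¬(a → c) ∨ e = F ∨ T = T
¬(¬(a → c) ∨ e) = ¬T = F
c ∨ ¬(¬(a → c) ∨ e) = T ∨ F = T
d → e = F → T = T
b ∨ a = F ∨ F = F
e ∨ (b ∨ a) = T ∨ F = T
¬(e ∨ (b ∨ a)) = ¬T = F
d ∨ ¬(e ∨ (b ∨ a)) = F ∨ F = F
(d → e) ∧ (d ∨ ¬(e ∨ (b ∨ a))) = T ∧ F = F
(c ∨ ¬(¬(a → c) ∨ e)) → ((d → e) ∧ (d ∨ ¬(e ∨ (b ∨ a)))) = T → F = F
c → ((c ∨ ¬(¬(a → c) ∨ e)) → ((d → e) ∧ (d ∨ ¬(e ∨ (b ∨ a))))) = T → F = F
¬(¬(d → ¬(d → c)) → ¬(f → d)) → (c → ((c ∨ ¬(¬(a → c) ∨ e)) → ((d → e) ∧ (d ∨ ¬(e ∨ (b ∨ a)))))) = F → F = T
(¬(¬(d → ¬(d → c)) → ¬(f → d)) → (c → ((c ∨ ¬(¬(a → c) ∨ e)) → ((d → e) ∧ (d ∨ ¬(e ∨ (b ∨ a))))))) → d = T → F = F

F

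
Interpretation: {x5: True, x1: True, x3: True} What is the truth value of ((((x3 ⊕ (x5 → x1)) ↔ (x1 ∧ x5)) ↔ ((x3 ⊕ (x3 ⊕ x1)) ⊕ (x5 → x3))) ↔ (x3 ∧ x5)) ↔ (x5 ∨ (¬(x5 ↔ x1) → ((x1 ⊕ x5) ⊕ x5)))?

True

x5 → x1 = True → True = True
x3 ⊕ (x5 → x1) = True ⊕ True = False
x1 ∧ x5 = True ∧ True = True
(x3 ⊕ (x5 → x1)) ↔ (x1 ∧ x5) = False ↔ True = False
x3 ⊕ x1 = True ⊕ True = False
x3 ⊕ (x3 ⊕ x1) = True ⊕ False = True
x5 → x3 = True → True = True
(x3 ⊕ (x3 ⊕ x1)) ⊕ (x5 → x3) = True ⊕ True = False
((x3 ⊕ (x5 → x1)) ↔ (x1 ∧ x5)) ↔ ((x3 ⊕ (x3 ⊕ x1)) ⊕ (x5 → x3)) = False ↔ False = True
x3 ∧ x5 = True ∧ True = True
(((x3 ⊕ (x5 → x1)) ↔ (x1 ∧ x5)) ↔ ((x3 ⊕ (x3 ⊕ x1)) ⊕ (x5 → x3))) ↔ (x3 ∧ x5) = True ↔ True = True
x5 ↔ x1 = True ↔ True = True
¬(x5 ↔ x1) = ¬True = False
x1 ⊕ x5 = True ⊕ True = False
(x1 ⊕ x5) ⊕ x5 = False ⊕ True = True
¬(x5 ↔ x1) → ((x1 ⊕ x5) ⊕ x5) = False → True = True
x5 ∨ (¬(x5 ↔ x1) → ((x1 ⊕ x5) ⊕ x5)) = True ∨ True = True
((((x3 ⊕ (x5 → x1)) ↔ (x1 ∧ x5)) ↔ ((x3 ⊕ (x3 ⊕ x1)) ⊕ (x5 → x3))) ↔ (x3 ∧ x5)) ↔ (x5 ∨ (¬(x5 ↔ x1) → ((x1 ⊕ x5) ⊕ x5))) = True ↔ True = True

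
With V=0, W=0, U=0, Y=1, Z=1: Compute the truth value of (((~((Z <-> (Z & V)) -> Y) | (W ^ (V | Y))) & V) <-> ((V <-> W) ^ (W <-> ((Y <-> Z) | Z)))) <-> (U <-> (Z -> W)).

0

Substituting V=0, W=0, U=0, Y=1, Z=1:
Z & V = 1 & 0 = 0
Z <-> (Z & V) = 1 <-> 0 = 0
(Z <-> (Z & V)) -> Y = 0 -> 1 = 1
~((Z <-> (Z & V)) -> Y) = ~1 = 0
V | Y = 0 | 1 = 1
W ^ (V | Y) = 0 ^ 1 = 1
~((Z <-> (Z & V)) -> Y) | (W ^ (V | Y)) = 0 | 1 = 1
(~((Z <-> (Z & V)) -> Y) | (W ^ (V | Y))) & V = 1 & 0 = 0
V <-> W = 0 <-> 0 = 1
Y <-> Z = 1 <-> 1 = 1
(Y <-> Z) | Z = 1 | 1 = 1
W <-> ((Y <-> Z) | Z) = 0 <-> 1 = 0
(V <-> W) ^ (W <-> ((Y <-> Z) | Z)) = 1 ^ 0 = 1
((~((Z <-> (Z & V)) -> Y) | (W ^ (V | Y))) & V) <-> ((V <-> W) ^ (W <-> ((Y <-> Z) | Z))) = 0 <-> 1 = 0
Z -> W = 1 -> 0 = 0
U <-> (Z -> W) = 0 <-> 0 = 1
(((~((Z <-> (Z & V)) -> Y) | (W ^ (V | Y))) & V) <-> ((V <-> W) ^ (W <-> ((Y <-> Z) | Z)))) <-> (U <-> (Z -> W)) = 0 <-> 1 = 0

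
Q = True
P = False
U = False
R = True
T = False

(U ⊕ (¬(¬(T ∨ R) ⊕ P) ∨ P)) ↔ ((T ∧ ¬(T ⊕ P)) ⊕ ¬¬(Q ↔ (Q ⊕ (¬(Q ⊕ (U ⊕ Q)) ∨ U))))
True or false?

T ∨ R = False ∨ True = True
¬(T ∨ R) = ¬True = False
¬(T ∨ R) ⊕ P = False ⊕ False = False
¬(¬(T ∨ R) ⊕ P) = ¬False = True
¬(¬(T ∨ R) ⊕ P) ∨ P = True ∨ False = True
U ⊕ (¬(¬(T ∨ R) ⊕ P) ∨ P) = False ⊕ True = True
T ⊕ P = False ⊕ False = False
¬(T ⊕ P) = ¬False = True
T ∧ ¬(T ⊕ P) = False ∧ True = False
U ⊕ Q = False ⊕ True = True
Q ⊕ (U ⊕ Q) = True ⊕ True = False
¬(Q ⊕ (U ⊕ Q)) = ¬False = True
¬(Q ⊕ (U ⊕ Q)) ∨ U = True ∨ False = True
Q ⊕ (¬(Q ⊕ (U ⊕ Q)) ∨ U) = True ⊕ True = False
Q ↔ (Q ⊕ (¬(Q ⊕ (U ⊕ Q)) ∨ U)) = True ↔ False = False
¬(Q ↔ (Q ⊕ (¬(Q ⊕ (U ⊕ Q)) ∨ U))) = ¬False = True
¬¬(Q ↔ (Q ⊕ (¬(Q ⊕ (U ⊕ Q)) ∨ U))) = ¬True = False
(T ∧ ¬(T ⊕ P)) ⊕ ¬¬(Q ↔ (Q ⊕ (¬(Q ⊕ (U ⊕ Q)) ∨ U))) = False ⊕ False = False
(U ⊕ (¬(¬(T ∨ R) ⊕ P) ∨ P)) ↔ ((T ∧ ¬(T ⊕ P)) ⊕ ¬¬(Q ↔ (Q ⊕ (¬(Q ⊕ (U ⊕ Q)) ∨ U)))) = True ↔ False = False

False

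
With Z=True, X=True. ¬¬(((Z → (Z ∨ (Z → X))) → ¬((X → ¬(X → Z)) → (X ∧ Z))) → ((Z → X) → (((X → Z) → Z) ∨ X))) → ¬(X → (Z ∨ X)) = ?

Z → X = True → True = True
Z ∨ (Z → X) = True ∨ True = True
Z → (Z ∨ (Z → X)) = True → True = True
X → Z = True → True = True
¬(X → Z) = ¬True = False
X → ¬(X → Z) = True → False = False
X ∧ Z = True ∧ True = True
(X → ¬(X → Z)) → (X ∧ Z) = False → True = True
¬((X → ¬(X → Z)) → (X ∧ Z)) = ¬True = False
(Z → (Z ∨ (Z → X))) → ¬((X → ¬(X → Z)) → (X ∧ Z)) = True → False = False
Z → X = True → True = True
X → Z = True → True = True
(X → Z) → Z = True → True = True
((X → Z) → Z) ∨ X = True ∨ True = True
(Z → X) → (((X → Z) → Z) ∨ X) = True → True = True
((Z → (Z ∨ (Z → X))) → ¬((X → ¬(X → Z)) → (X ∧ Z))) → ((Z → X) → (((X → Z) → Z) ∨ X)) = False → True = True
¬(((Z → (Z ∨ (Z → X))) → ¬((X → ¬(X → Z)) → (X ∧ Z))) → ((Z → X) → (((X → Z) → Z) ∨ X))) = ¬True = False
¬¬(((Z → (Z ∨ (Z → X))) → ¬((X → ¬(X → Z)) → (X ∧ Z))) → ((Z → X) → (((X → Z) → Z) ∨ X))) = ¬False = True
Z ∨ X = True ∨ True = True
X → (Z ∨ X) = True → True = True
¬(X → (Z ∨ X)) = ¬True = False
¬¬(((Z → (Z ∨ (Z → X))) → ¬((X → ¬(X → Z)) → (X ∧ Z))) → ((Z → X) → (((X → Z) → Z) ∨ X))) → ¬(X → (Z ∨ X)) = True → False = False

False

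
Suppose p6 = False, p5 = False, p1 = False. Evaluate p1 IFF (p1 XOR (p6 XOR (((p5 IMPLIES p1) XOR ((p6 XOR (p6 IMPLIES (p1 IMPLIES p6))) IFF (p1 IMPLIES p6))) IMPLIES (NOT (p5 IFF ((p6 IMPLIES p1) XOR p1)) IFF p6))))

p5 IMPLIES p1 = False IMPLIES False = True
p1 IMPLIES p6 = False IMPLIES False = True
p6 IMPLIES (p1 IMPLIES p6) = False IMPLIES True = True
p6 XOR (p6 IMPLIES (p1 IMPLIES p6)) = False XOR True = True
p1 IMPLIES p6 = False IMPLIES False = True
(p6 XOR (p6 IMPLIES (p1 IMPLIES p6))) IFF (p1 IMPLIES p6) = True IFF True = True
(p5 IMPLIES p1) XOR ((p6 XOR (p6 IMPLIES (p1 IMPLIES p6))) IFF (p1 IMPLIES p6)) = True XOR True = False
p6 IMPLIES p1 = False IMPLIES False = True
(p6 IMPLIES p1) XOR p1 = True XOR False = True
p5 IFF ((p6 IMPLIES p1) XOR p1) = False IFF True = False
NOT (p5 IFF ((p6 IMPLIES p1) XOR p1)) = NOT False = True
NOT (p5 IFF ((p6 IMPLIES p1) XOR p1)) IFF p6 = True IFF False = False
((p5 IMPLIES p1) XOR ((p6 XOR (p6 IMPLIES (p1 IMPLIES p6))) IFF (p1 IMPLIES p6))) IMPLIES (NOT (p5 IFF ((p6 IMPLIES p1) XOR p1)) IFF p6) = False IMPLIES False = True
p6 XOR (((p5 IMPLIES p1) XOR ((p6 XOR (p6 IMPLIES (p1 IMPLIES p6))) IFF (p1 IMPLIES p6))) IMPLIES (NOT (p5 IFF ((p6 IMPLIES p1) XOR p1)) IFF p6)) = False XOR True = True
p1 XOR (p6 XOR (((p5 IMPLIES p1) XOR ((p6 XOR (p6 IMPLIES (p1 IMPLIES p6))) IFF (p1 IMPLIES p6))) IMPLIES (NOT (p5 IFF ((p6 IMPLIES p1) XOR p1)) IFF p6))) = False XOR True = True
p1 IFF (p1 XOR (p6 XOR (((p5 IMPLIES p1) XOR ((p6 XOR (p6 IMPLIES (p1 IMPLIES p6))) IFF (p1 IMPLIES p6))) IMPLIES (NOT (p5 IFF ((p6 IMPLIES p1) XOR p1)) IFF p6)))) = False IFF True = False

False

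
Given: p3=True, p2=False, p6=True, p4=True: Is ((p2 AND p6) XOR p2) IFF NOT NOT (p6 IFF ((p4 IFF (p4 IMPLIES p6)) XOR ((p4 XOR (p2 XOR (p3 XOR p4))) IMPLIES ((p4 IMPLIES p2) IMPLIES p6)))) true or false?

True

p2 AND p6 = False AND True = False
(p2 AND p6) XOR p2 = False XOR False = False
p4 IMPLIES p6 = True IMPLIES True = True
p4 IFF (p4 IMPLIES p6) = True IFF True = True
p3 XOR p4 = True XOR True = False
p2 XOR (p3 XOR p4) = False XOR False = False
p4 XOR (p2 XOR (p3 XOR p4)) = True XOR False = True
p4 IMPLIES p2 = True IMPLIES False = False
(p4 IMPLIES p2) IMPLIES p6 = False IMPLIES True = True
(p4 XOR (p2 XOR (p3 XOR p4))) IMPLIES ((p4 IMPLIES p2) IMPLIES p6) = True IMPLIES True = True
(p4 IFF (p4 IMPLIES p6)) XOR ((p4 XOR (p2 XOR (p3 XOR p4))) IMPLIES ((p4 IMPLIES p2) IMPLIES p6)) = True XOR True = False
p6 IFF ((p4 IFF (p4 IMPLIES p6)) XOR ((p4 XOR (p2 XOR (p3 XOR p4))) IMPLIES ((p4 IMPLIES p2) IMPLIES p6))) = True IFF False = False
NOT (p6 IFF ((p4 IFF (p4 IMPLIES p6)) XOR ((p4 XOR (p2 XOR (p3 XOR p4))) IMPLIES ((p4 IMPLIES p2) IMPLIES p6)))) = NOT False = True
NOT NOT (p6 IFF ((p4 IFF (p4 IMPLIES p6)) XOR ((p4 XOR (p2 XOR (p3 XOR p4))) IMPLIES ((p4 IMPLIES p2) IMPLIES p6)))) = NOT True = False
((p2 AND p6) XOR p2) IFF NOT NOT (p6 IFF ((p4 IFF (p4 IMPLIES p6)) XOR ((p4 XOR (p2 XOR (p3 XOR p4))) IMPLIES ((p4 IMPLIES p2) IMPLIES p6)))) = False IFF False = True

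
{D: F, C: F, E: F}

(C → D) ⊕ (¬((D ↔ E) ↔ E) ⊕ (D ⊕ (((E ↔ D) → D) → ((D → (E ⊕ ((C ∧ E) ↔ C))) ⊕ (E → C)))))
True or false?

C → D = F → F = T
D ↔ E = F ↔ F = T
(D ↔ E) ↔ E = T ↔ F = F
¬((D ↔ E) ↔ E) = ¬F = T
E ↔ D = F ↔ F = T
(E ↔ D) → D = T → F = F
C ∧ E = F ∧ F = F
(C ∧ E) ↔ C = F ↔ F = T
E ⊕ ((C ∧ E) ↔ C) = F ⊕ T = T
D → (E ⊕ ((C ∧ E) ↔ C)) = F → T = T
E → C = F → F = T
(D → (E ⊕ ((C ∧ E) ↔ C))) ⊕ (E → C) = T ⊕ T = F
((E ↔ D) → D) → ((D → (E ⊕ ((C ∧ E) ↔ C))) ⊕ (E → C)) = F → F = T
D ⊕ (((E ↔ D) → D) → ((D → (E ⊕ ((C ∧ E) ↔ C))) ⊕ (E → C))) = F ⊕ T = T
¬((D ↔ E) ↔ E) ⊕ (D ⊕ (((E ↔ D) → D) → ((D → (E ⊕ ((C ∧ E) ↔ C))) ⊕ (E → C)))) = T ⊕ T = F
(C → D) ⊕ (¬((D ↔ E) ↔ E) ⊕ (D ⊕ (((E ↔ D) → D) → ((D → (E ⊕ ((C ∧ E) ↔ C))) ⊕ (E → C))))) = T ⊕ F = T

T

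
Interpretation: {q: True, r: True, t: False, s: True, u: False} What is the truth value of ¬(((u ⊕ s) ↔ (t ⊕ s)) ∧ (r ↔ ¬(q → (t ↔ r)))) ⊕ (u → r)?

True

u ⊕ s = False ⊕ True = True
t ⊕ s = False ⊕ True = True
(u ⊕ s) ↔ (t ⊕ s) = True ↔ True = True
t ↔ r = False ↔ True = False
q → (t ↔ r) = True → False = False
¬(q → (t ↔ r)) = ¬False = True
r ↔ ¬(q → (t ↔ r)) = True ↔ True = True
((u ⊕ s) ↔ (t ⊕ s)) ∧ (r ↔ ¬(q → (t ↔ r))) = True ∧ True = True
¬(((u ⊕ s) ↔ (t ⊕ s)) ∧ (r ↔ ¬(q → (t ↔ r)))) = ¬True = False
u → r = False → True = True
¬(((u ⊕ s) ↔ (t ⊕ s)) ∧ (r ↔ ¬(q → (t ↔ r)))) ⊕ (u → r) = False ⊕ True = True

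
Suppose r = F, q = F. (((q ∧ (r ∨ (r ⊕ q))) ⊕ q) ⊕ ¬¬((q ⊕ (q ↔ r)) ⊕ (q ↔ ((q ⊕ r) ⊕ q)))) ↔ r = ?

r ⊕ q = F ⊕ F = F
r ∨ (r ⊕ q) = F ∨ F = F
q ∧ (r ∨ (r ⊕ q)) = F ∧ F = F
(q ∧ (r ∨ (r ⊕ q))) ⊕ q = F ⊕ F = F
q ↔ r = F ↔ F = T
q ⊕ (q ↔ r) = F ⊕ T = T
q ⊕ r = F ⊕ F = F
(q ⊕ r) ⊕ q = F ⊕ F = F
q ↔ ((q ⊕ r) ⊕ q) = F ↔ F = T
(q ⊕ (q ↔ r)) ⊕ (q ↔ ((q ⊕ r) ⊕ q)) = T ⊕ T = F
¬((q ⊕ (q ↔ r)) ⊕ (q ↔ ((q ⊕ r) ⊕ q))) = ¬F = T
¬¬((q ⊕ (q ↔ r)) ⊕ (q ↔ ((q ⊕ r) ⊕ q))) = ¬T = F
((q ∧ (r ∨ (r ⊕ q))) ⊕ q) ⊕ ¬¬((q ⊕ (q ↔ r)) ⊕ (q ↔ ((q ⊕ r) ⊕ q))) = F ⊕ F = F
(((q ∧ (r ∨ (r ⊕ q))) ⊕ q) ⊕ ¬¬((q ⊕ (q ↔ r)) ⊕ (q ↔ ((q ⊕ r) ⊕ q)))) ↔ r = F ↔ F = T

T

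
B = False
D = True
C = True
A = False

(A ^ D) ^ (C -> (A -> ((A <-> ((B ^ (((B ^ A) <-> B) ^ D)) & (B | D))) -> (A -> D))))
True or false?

False

A ^ D = False ^ True = True
B ^ A = False ^ False = False
(B ^ A) <-> B = False <-> False = True
((B ^ A) <-> B) ^ D = True ^ True = False
B ^ (((B ^ A) <-> B) ^ D) = False ^ False = False
B | D = False | True = True
(B ^ (((B ^ A) <-> B) ^ D)) & (B | D) = False & True = False
A <-> ((B ^ (((B ^ A) <-> B) ^ D)) & (B | D)) = False <-> False = True
A -> D = False -> True = True
(A <-> ((B ^ (((B ^ A) <-> B) ^ D)) & (B | D))) -> (A -> D) = True -> True = True
A -> ((A <-> ((B ^ (((B ^ A) <-> B) ^ D)) & (B | D))) -> (A -> D)) = False -> True = True
C -> (A -> ((A <-> ((B ^ (((B ^ A) <-> B) ^ D)) & (B | D))) -> (A -> D))) = True -> True = True
(A ^ D) ^ (C -> (A -> ((A <-> ((B ^ (((B ^ A) <-> B) ^ D)) & (B | D))) -> (A -> D)))) = True ^ True = False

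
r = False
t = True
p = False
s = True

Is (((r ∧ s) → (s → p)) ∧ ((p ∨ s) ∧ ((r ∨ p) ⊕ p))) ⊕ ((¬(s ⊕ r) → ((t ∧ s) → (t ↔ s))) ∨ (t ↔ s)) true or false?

True

r ∧ s = False ∧ True = False
s → p = True → False = False
(r ∧ s) → (s → p) = False → False = True
p ∨ s = False ∨ True = True
r ∨ p = False ∨ False = False
(r ∨ p) ⊕ p = False ⊕ False = False
(p ∨ s) ∧ ((r ∨ p) ⊕ p) = True ∧ False = False
((r ∧ s) → (s → p)) ∧ ((p ∨ s) ∧ ((r ∨ p) ⊕ p)) = True ∧ False = False
s ⊕ r = True ⊕ False = True
¬(s ⊕ r) = ¬True = False
t ∧ s = True ∧ True = True
t ↔ s = True ↔ True = True
(t ∧ s) → (t ↔ s) = True → True = True
¬(s ⊕ r) → ((t ∧ s) → (t ↔ s)) = False → True = True
t ↔ s = True ↔ True = True
(¬(s ⊕ r) → ((t ∧ s) → (t ↔ s))) ∨ (t ↔ s) = True ∨ True = True
(((r ∧ s) → (s → p)) ∧ ((p ∨ s) ∧ ((r ∨ p) ⊕ p))) ⊕ ((¬(s ⊕ r) → ((t ∧ s) → (t ↔ s))) ∨ (t ↔ s)) = False ⊕ True = True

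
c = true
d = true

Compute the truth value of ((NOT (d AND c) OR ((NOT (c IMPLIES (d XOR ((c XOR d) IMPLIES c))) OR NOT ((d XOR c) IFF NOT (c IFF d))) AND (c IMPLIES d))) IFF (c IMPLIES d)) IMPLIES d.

true

d AND c = true AND true = true
NOT (d AND c) = NOT true = false
c XOR d = true XOR true = false
(c XOR d) IMPLIES c = false IMPLIES true = true
d XOR ((c XOR d) IMPLIES c) = true XOR true = false
c IMPLIES (d XOR ((c XOR d) IMPLIES c)) = true IMPLIES false = false
NOT (c IMPLIES (d XOR ((c XOR d) IMPLIES c))) = NOT false = true
d XOR c = true XOR true = false
c IFF d = true IFF true = true
NOT (c IFF d) = NOT true = false
(d XOR c) IFF NOT (c IFF d) = false IFF false = true
NOT ((d XOR c) IFF NOT (c IFF d)) = NOT true = false
NOT (c IMPLIES (d XOR ((c XOR d) IMPLIES c))) OR NOT ((d XOR c) IFF NOT (c IFF d)) = true OR false = true
c IMPLIES d = true IMPLIES true = true
(NOT (c IMPLIES (d XOR ((c XOR d) IMPLIES c))) OR NOT ((d XOR c) IFF NOT (c IFF d))) AND (c IMPLIES d) = true AND true = true
NOT (d AND c) OR ((NOT (c IMPLIES (d XOR ((c XOR d) IMPLIES c))) OR NOT ((d XOR c) IFF NOT (c IFF d))) AND (c IMPLIES d)) = false OR true = true
c IMPLIES d = true IMPLIES true = true
(NOT (d AND c) OR ((NOT (c IMPLIES (d XOR ((c XOR d) IMPLIES c))) OR NOT ((d XOR c) IFF NOT (c IFF d))) AND (c IMPLIES d))) IFF (c IMPLIES d) = true IFF true = true
((NOT (d AND c) OR ((NOT (c IMPLIES (d XOR ((c XOR d) IMPLIES c))) OR NOT ((d XOR c) IFF NOT (c IFF d))) AND (c IMPLIES d))) IFF (c IMPLIES d)) IMPLIES d = true IMPLIES true = true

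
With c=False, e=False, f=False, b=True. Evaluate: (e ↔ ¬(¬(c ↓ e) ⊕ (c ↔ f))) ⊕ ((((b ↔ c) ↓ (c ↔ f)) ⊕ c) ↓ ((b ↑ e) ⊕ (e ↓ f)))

False

c ↓ e = False ↓ False = True
¬(c ↓ e) = ¬True = False
c ↔ f = False ↔ False = True
¬(c ↓ e) ⊕ (c ↔ f) = False ⊕ True = True
¬(¬(c ↓ e) ⊕ (c ↔ f)) = ¬True = False
e ↔ ¬(¬(c ↓ e) ⊕ (c ↔ f)) = False ↔ False = True
b ↔ c = True ↔ False = False
c ↔ f = False ↔ False = True
(b ↔ c) ↓ (c ↔ f) = False ↓ True = False
((b ↔ c) ↓ (c ↔ f)) ⊕ c = False ⊕ False = False
b ↑ e = True ↑ False = True
e ↓ f = False ↓ False = True
(b ↑ e) ⊕ (e ↓ f) = True ⊕ True = False
(((b ↔ c) ↓ (c ↔ f)) ⊕ c) ↓ ((b ↑ e) ⊕ (e ↓ f)) = False ↓ False = True
(e ↔ ¬(¬(c ↓ e) ⊕ (c ↔ f))) ⊕ ((((b ↔ c) ↓ (c ↔ f)) ⊕ c) ↓ ((b ↑ e) ⊕ (e ↓ f))) = True ⊕ True = False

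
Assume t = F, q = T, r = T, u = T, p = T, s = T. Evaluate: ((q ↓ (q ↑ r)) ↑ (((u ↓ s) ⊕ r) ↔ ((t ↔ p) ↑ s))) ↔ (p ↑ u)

q ↑ r = T ↑ T = F
q ↓ (q ↑ r) = T ↓ F = F
u ↓ s = T ↓ T = F
(u ↓ s) ⊕ r = F ⊕ T = T
t ↔ p = F ↔ T = F
(t ↔ p) ↑ s = F ↑ T = T
((u ↓ s) ⊕ r) ↔ ((t ↔ p) ↑ s) = T ↔ T = T
(q ↓ (q ↑ r)) ↑ (((u ↓ s) ⊕ r) ↔ ((t ↔ p) ↑ s)) = F ↑ T = T
p ↑ u = T ↑ T = F
((q ↓ (q ↑ r)) ↑ (((u ↓ s) ⊕ r) ↔ ((t ↔ p) ↑ s))) ↔ (p ↑ u) = T ↔ F = F

F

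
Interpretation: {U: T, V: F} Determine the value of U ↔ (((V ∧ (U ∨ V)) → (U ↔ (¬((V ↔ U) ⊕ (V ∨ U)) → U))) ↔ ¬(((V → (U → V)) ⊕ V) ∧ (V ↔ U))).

Substituting U=T, V=F:
U ∨ V = T ∨ F = T
V ∧ (U ∨ V) = F ∧ T = F
V ↔ U = F ↔ T = F
V ∨ U = F ∨ T = T
(V ↔ U) ⊕ (V ∨ U) = F ⊕ T = T
¬((V ↔ U) ⊕ (V ∨ U)) = ¬T = F
¬((V ↔ U) ⊕ (V ∨ U)) → U = F → T = T
U ↔ (¬((V ↔ U) ⊕ (V ∨ U)) → U) = T ↔ T = T
(V ∧ (U ∨ V)) → (U ↔ (¬((V ↔ U) ⊕ (V ∨ U)) → U)) = F → T = T
U → V = T → F = F
V → (U → V) = F → F = T
(V → (U → V)) ⊕ V = T ⊕ F = T
V ↔ U = F ↔ T = F
((V → (U → V)) ⊕ V) ∧ (V ↔ U) = T ∧ F = F
¬(((V → (U → V)) ⊕ V) ∧ (V ↔ U)) = ¬F = T
((V ∧ (U ∨ V)) → (U ↔ (¬((V ↔ U) ⊕ (V ∨ U)) → U))) ↔ ¬(((V → (U → V)) ⊕ V) ∧ (V ↔ U)) = T ↔ T = T
U ↔ (((V ∧ (U ∨ V)) → (U ↔ (¬((V ↔ U) ⊕ (V ∨ U)) → U))) ↔ ¬(((V → (U → V)) ⊕ V) ∧ (V ↔ U))) = T ↔ T = T

T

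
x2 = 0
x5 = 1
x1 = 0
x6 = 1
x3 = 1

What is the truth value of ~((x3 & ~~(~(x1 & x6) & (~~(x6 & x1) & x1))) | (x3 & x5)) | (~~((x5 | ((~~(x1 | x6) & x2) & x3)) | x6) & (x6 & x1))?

x1 & x6 = 0 & 1 = 0
~(x1 & x6) = ~0 = 1
x6 & x1 = 1 & 0 = 0
~(x6 & x1) = ~0 = 1
~~(x6 & x1) = ~1 = 0
~~(x6 & x1) & x1 = 0 & 0 = 0
~(x1 & x6) & (~~(x6 & x1) & x1) = 1 & 0 = 0
~(~(x1 & x6) & (~~(x6 & x1) & x1)) = ~0 = 1
~~(~(x1 & x6) & (~~(x6 & x1) & x1)) = ~1 = 0
x3 & ~~(~(x1 & x6) & (~~(x6 & x1) & x1)) = 1 & 0 = 0
x3 & x5 = 1 & 1 = 1
(x3 & ~~(~(x1 & x6) & (~~(x6 & x1) & x1))) | (x3 & x5) = 0 | 1 = 1
~((x3 & ~~(~(x1 & x6) & (~~(x6 & x1) & x1))) | (x3 & x5)) = ~1 = 0
x1 | x6 = 0 | 1 = 1
~(x1 | x6) = ~1 = 0
~~(x1 | x6) = ~0 = 1
~~(x1 | x6) & x2 = 1 & 0 = 0
(~~(x1 | x6) & x2) & x3 = 0 & 1 = 0
x5 | ((~~(x1 | x6) & x2) & x3) = 1 | 0 = 1
(x5 | ((~~(x1 | x6) & x2) & x3)) | x6 = 1 | 1 = 1
~((x5 | ((~~(x1 | x6) & x2) & x3)) | x6) = ~1 = 0
~~((x5 | ((~~(x1 | x6) & x2) & x3)) | x6) = ~0 = 1
x6 & x1 = 1 & 0 = 0
~~((x5 | ((~~(x1 | x6) & x2) & x3)) | x6) & (x6 & x1) = 1 & 0 = 0
~((x3 & ~~(~(x1 & x6) & (~~(x6 & x1) & x1))) | (x3 & x5)) | (~~((x5 | ((~~(x1 | x6) & x2) & x3)) | x6) & (x6 & x1)) = 0 | 0 = 0

0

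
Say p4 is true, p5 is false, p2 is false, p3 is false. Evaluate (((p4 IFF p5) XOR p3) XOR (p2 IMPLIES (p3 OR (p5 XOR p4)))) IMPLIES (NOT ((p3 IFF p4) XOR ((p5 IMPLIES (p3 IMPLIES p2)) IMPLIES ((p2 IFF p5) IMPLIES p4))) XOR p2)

false

Substituting p4=true, p5=false, p2=false, p3=false:
p4 IFF p5 = true IFF false = false
(p4 IFF p5) XOR p3 = false XOR false = false
p5 XOR p4 = false XOR true = true
p3 OR (p5 XOR p4) = false OR true = true
p2 IMPLIES (p3 OR (p5 XOR p4)) = false IMPLIES true = true
((p4 IFF p5) XOR p3) XOR (p2 IMPLIES (p3 OR (p5 XOR p4))) = false XOR true = true
p3 IFF p4 = false IFF true = false
p3 IMPLIES p2 = false IMPLIES false = true
p5 IMPLIES (p3 IMPLIES p2) = false IMPLIES true = true
p2 IFF p5 = false IFF false = true
(p2 IFF p5) IMPLIES p4 = true IMPLIES true = true
(p5 IMPLIES (p3 IMPLIES p2)) IMPLIES ((p2 IFF p5) IMPLIES p4) = true IMPLIES true = true
(p3 IFF p4) XOR ((p5 IMPLIES (p3 IMPLIES p2)) IMPLIES ((p2 IFF p5) IMPLIES p4)) = false XOR true = true
NOT ((p3 IFF p4) XOR ((p5 IMPLIES (p3 IMPLIES p2)) IMPLIES ((p2 IFF p5) IMPLIES p4))) = NOT true = false
NOT ((p3 IFF p4) XOR ((p5 IMPLIES (p3 IMPLIES p2)) IMPLIES ((p2 IFF p5) IMPLIES p4))) XOR p2 = false XOR false = false
(((p4 IFF p5) XOR p3) XOR (p2 IMPLIES (p3 OR (p5 XOR p4)))) IMPLIES (NOT ((p3 IFF p4) XOR ((p5 IMPLIES (p3 IMPLIES p2)) IMPLIES ((p2 IFF p5) IMPLIES p4))) XOR p2) = true IMPLIES false = false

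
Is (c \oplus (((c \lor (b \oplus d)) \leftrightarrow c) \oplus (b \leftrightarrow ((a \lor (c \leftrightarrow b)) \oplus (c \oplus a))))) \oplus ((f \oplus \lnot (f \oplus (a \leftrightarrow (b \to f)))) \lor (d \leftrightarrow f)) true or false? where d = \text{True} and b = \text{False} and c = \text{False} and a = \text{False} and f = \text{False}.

\text{True}

b \oplus d = \text{False} \oplus \text{True} = \text{True}
c \lor (b \oplus d) = \text{False} \lor \text{True} = \text{True}
(c \lor (b \oplus d)) \leftrightarrow c = \text{True} \leftrightarrow \text{False} = \text{False}
c \leftrightarrow b = \text{False} \leftrightarrow \text{False} = \text{True}
a \lor (c \leftrightarrow b) = \text{False} \lor \text{True} = \text{True}
c \oplus a = \text{False} \oplus \text{False} = \text{False}
(a \lor (c \leftrightarrow b)) \oplus (c \oplus a) = \text{True} \oplus \text{False} = \text{True}
b \leftrightarrow ((a \lor (c \leftrightarrow b)) \oplus (c \oplus a)) = \text{False} \leftrightarrow \text{True} = \text{False}
((c \lor (b \oplus d)) \leftrightarrow c) \oplus (b \leftrightarrow ((a \lor (c \leftrightarrow b)) \oplus (c \oplus a))) = \text{False} \oplus \text{False} = \text{False}
c \oplus (((c \lor (b \oplus d)) \leftrightarrow c) \oplus (b \leftrightarrow ((a \lor (c \leftrightarrow b)) \oplus (c \oplus a)))) = \text{False} \oplus \text{False} = \text{False}
b \to f = \text{False} \to \text{False} = \text{True}
a \leftrightarrow (b \to f) = \text{False} \leftrightarrow \text{True} = \text{False}
f \oplus (a \leftrightarrow (b \to f)) = \text{False} \oplus \text{False} = \text{False}
\lnot (f \oplus (a \leftrightarrow (b \to f))) = \lnot \text{False} = \text{True}
f \oplus \lnot (f \oplus (a \leftrightarrow (b \to f))) = \text{False} \oplus \text{True} = \text{True}
d \leftrightarrow f = \text{True} \leftrightarrow \text{False} = \text{False}
(f \oplus \lnot (f \oplus (a \leftrightarrow (b \to f)))) \lor (d \leftrightarrow f) = \text{True} \lor \text{False} = \text{True}
(c \oplus (((c \lor (b \oplus d)) \leftrightarrow c) \oplus (b \leftrightarrow ((a \lor (c \leftrightarrow b)) \oplus (c \oplus a))))) \oplus ((f \oplus \lnot (f \oplus (a \leftrightarrow (b \to f)))) \lor (d \leftrightarrow f)) = \text{False} \oplus \text{True} = \text{True}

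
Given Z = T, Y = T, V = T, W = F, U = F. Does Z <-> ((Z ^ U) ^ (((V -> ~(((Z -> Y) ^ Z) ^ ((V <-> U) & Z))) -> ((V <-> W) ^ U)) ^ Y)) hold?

Z ^ U = T ^ F = T
Z -> Y = T -> T = T
(Z -> Y) ^ Z = T ^ T = F
V <-> U = T <-> F = F
(V <-> U) & Z = F & T = F
((Z -> Y) ^ Z) ^ ((V <-> U) & Z) = F ^ F = F
~(((Z -> Y) ^ Z) ^ ((V <-> U) & Z)) = ~F = T
V -> ~(((Z -> Y) ^ Z) ^ ((V <-> U) & Z)) = T -> T = T
V <-> W = T <-> F = F
(V <-> W) ^ U = F ^ F = F
(V -> ~(((Z -> Y) ^ Z) ^ ((V <-> U) & Z))) -> ((V <-> W) ^ U) = T -> F = F
((V -> ~(((Z -> Y) ^ Z) ^ ((V <-> U) & Z))) -> ((V <-> W) ^ U)) ^ Y = F ^ T = T
(Z ^ U) ^ (((V -> ~(((Z -> Y) ^ Z) ^ ((V <-> U) & Z))) -> ((V <-> W) ^ U)) ^ Y) = T ^ T = F
Z <-> ((Z ^ U) ^ (((V -> ~(((Z -> Y) ^ Z) ^ ((V <-> U) & Z))) -> ((V <-> W) ^ U)) ^ Y)) = T <-> F = F

F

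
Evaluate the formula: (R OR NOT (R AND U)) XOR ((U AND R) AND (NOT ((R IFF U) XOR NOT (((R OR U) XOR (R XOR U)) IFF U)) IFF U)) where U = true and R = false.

R AND U = false AND true = false
NOT (R AND U) = NOT false = true
R OR NOT (R AND U) = false OR true = true
U AND R = true AND false = false
R IFF U = false IFF true = false
R OR U = false OR true = true
R XOR U = false XOR true = true
(R OR U) XOR (R XOR U) = true XOR true = false
((R OR U) XOR (R XOR U)) IFF U = false IFF true = false
NOT (((R OR U) XOR (R XOR U)) IFF U) = NOT false = true
(R IFF U) XOR NOT (((R OR U) XOR (R XOR U)) IFF U) = false XOR true = true
NOT ((R IFF U) XOR NOT (((R OR U) XOR (R XOR U)) IFF U)) = NOT true = false
NOT ((R IFF U) XOR NOT (((R OR U) XOR (R XOR U)) IFF U)) IFF U = false IFF true = false
(U AND R) AND (NOT ((R IFF U) XOR NOT (((R OR U) XOR (R XOR U)) IFF U)) IFF U) = false AND false = false
(R OR NOT (R AND U)) XOR ((U AND R) AND (NOT ((R IFF U) XOR NOT (((R OR U) XOR (R XOR U)) IFF U)) IFF U)) = true XOR false = true

true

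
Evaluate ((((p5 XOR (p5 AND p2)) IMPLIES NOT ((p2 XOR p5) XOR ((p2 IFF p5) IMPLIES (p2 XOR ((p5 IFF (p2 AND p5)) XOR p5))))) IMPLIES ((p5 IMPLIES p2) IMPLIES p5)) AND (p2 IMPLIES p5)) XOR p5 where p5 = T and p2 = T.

p5 AND p2 = T AND T = T
p5 XOR (p5 AND p2) = T XOR T = F
p2 XOR p5 = T XOR T = F
p2 IFF p5 = T IFF T = T
p2 AND p5 = T AND T = T
p5 IFF (p2 AND p5) = T IFF T = T
(p5 IFF (p2 AND p5)) XOR p5 = T XOR T = F
p2 XOR ((p5 IFF (p2 AND p5)) XOR p5) = T XOR F = T
(p2 IFF p5) IMPLIES (p2 XOR ((p5 IFF (p2 AND p5)) XOR p5)) = T IMPLIES T = T
(p2 XOR p5) XOR ((p2 IFF p5) IMPLIES (p2 XOR ((p5 IFF (p2 AND p5)) XOR p5))) = F XOR T = T
NOT ((p2 XOR p5) XOR ((p2 IFF p5) IMPLIES (p2 XOR ((p5 IFF (p2 AND p5)) XOR p5)))) = NOT T = F
(p5 XOR (p5 AND p2)) IMPLIES NOT ((p2 XOR p5) XOR ((p2 IFF p5) IMPLIES (p2 XOR ((p5 IFF (p2 AND p5)) XOR p5)))) = F IMPLIES F = T
p5 IMPLIES p2 = T IMPLIES T = T
(p5 IMPLIES p2) IMPLIES p5 = T IMPLIES T = T
((p5 XOR (p5 AND p2)) IMPLIES NOT ((p2 XOR p5) XOR ((p2 IFF p5) IMPLIES (p2 XOR ((p5 IFF (p2 AND p5)) XOR p5))))) IMPLIES ((p5 IMPLIES p2) IMPLIES p5) = T IMPLIES T = T
p2 IMPLIES p5 = T IMPLIES T = T
(((p5 XOR (p5 AND p2)) IMPLIES NOT ((p2 XOR p5) XOR ((p2 IFF p5) IMPLIES (p2 XOR ((p5 IFF (p2 AND p5)) XOR p5))))) IMPLIES ((p5 IMPLIES p2) IMPLIES p5)) AND (p2 IMPLIES p5) = T AND T = T
((((p5 XOR (p5 AND p2)) IMPLIES NOT ((p2 XOR p5) XOR ((p2 IFF p5) IMPLIES (p2 XOR ((p5 IFF (p2 AND p5)) XOR p5))))) IMPLIES ((p5 IMPLIES p2) IMPLIES p5)) AND (p2 IMPLIES p5)) XOR p5 = T XOR T = F

F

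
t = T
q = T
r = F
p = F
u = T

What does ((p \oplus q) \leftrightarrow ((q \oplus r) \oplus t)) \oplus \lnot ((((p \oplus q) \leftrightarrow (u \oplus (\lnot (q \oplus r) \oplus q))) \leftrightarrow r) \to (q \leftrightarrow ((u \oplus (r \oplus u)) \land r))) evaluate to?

p \oplus q = F \oplus T = T
q \oplus r = T \oplus F = T
(q \oplus r) \oplus t = T \oplus T = F
(p \oplus q) \leftrightarrow ((q \oplus r) \oplus t) = T \leftrightarrow F = F
p \oplus q = F \oplus T = T
q \oplus r = T \oplus F = T
\lnot (q \oplus r) = \lnot T = F
\lnot (q \oplus r) \oplus q = F \oplus T = T
u \oplus (\lnot (q \oplus r) \oplus q) = T \oplus T = F
(p \oplus q) \leftrightarrow (u \oplus (\lnot (q \oplus r) \oplus q)) = T \leftrightarrow F = F
((p \oplus q) \leftrightarrow (u \oplus (\lnot (q \oplus r) \oplus q))) \leftrightarrow r = F \leftrightarrow F = T
r \oplus u = F \oplus T = T
u \oplus (r \oplus u) = T \oplus T = F
(u \oplus (r \oplus u)) \land r = F \land F = F
q \leftrightarrow ((u \oplus (r \oplus u)) \land r) = T \leftrightarrow F = F
(((p \oplus q) \leftrightarrow (u \oplus (\lnot (q \oplus r) \oplus q))) \leftrightarrow r) \to (q \leftrightarrow ((u \oplus (r \oplus u)) \land r)) = T \to F = F
\lnot ((((p \oplus q) \leftrightarrow (u \oplus (\lnot (q \oplus r) \oplus q))) \leftrightarrow r) \to (q \leftrightarrow ((u \oplus (r \oplus u)) \land r))) = \lnot F = T
((p \oplus q) \leftrightarrow ((q \oplus r) \oplus t)) \oplus \lnot ((((p \oplus q) \leftrightarrow (u \oplus (\lnot (q \oplus r) \oplus q))) \leftrightarrow r) \to (q \leftrightarrow ((u \oplus (r \oplus u)) \land r))) = F \oplus T = T

T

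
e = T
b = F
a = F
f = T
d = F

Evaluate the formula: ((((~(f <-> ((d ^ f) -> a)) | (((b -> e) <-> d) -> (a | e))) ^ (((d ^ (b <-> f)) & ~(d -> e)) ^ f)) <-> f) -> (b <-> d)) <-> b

F

d ^ f = F ^ T = T
(d ^ f) -> a = T -> F = F
f <-> ((d ^ f) -> a) = T <-> F = F
~(f <-> ((d ^ f) -> a)) = ~F = T
b -> e = F -> T = T
(b -> e) <-> d = T <-> F = F
a | e = F | T = T
((b -> e) <-> d) -> (a | e) = F -> T = T
~(f <-> ((d ^ f) -> a)) | (((b -> e) <-> d) -> (a | e)) = T | T = T
b <-> f = F <-> T = F
d ^ (b <-> f) = F ^ F = F
d -> e = F -> T = T
~(d -> e) = ~T = F
(d ^ (b <-> f)) & ~(d -> e) = F & F = F
((d ^ (b <-> f)) & ~(d -> e)) ^ f = F ^ T = T
(~(f <-> ((d ^ f) -> a)) | (((b -> e) <-> d) -> (a | e))) ^ (((d ^ (b <-> f)) & ~(d -> e)) ^ f) = T ^ T = F
((~(f <-> ((d ^ f) -> a)) | (((b -> e) <-> d) -> (a | e))) ^ (((d ^ (b <-> f)) & ~(d -> e)) ^ f)) <-> f = F <-> T = F
b <-> d = F <-> F = T
(((~(f <-> ((d ^ f) -> a)) | (((b -> e) <-> d) -> (a | e))) ^ (((d ^ (b <-> f)) & ~(d -> e)) ^ f)) <-> f) -> (b <-> d) = F -> T = T
((((~(f <-> ((d ^ f) -> a)) | (((b -> e) <-> d) -> (a | e))) ^ (((d ^ (b <-> f)) & ~(d -> e)) ^ f)) <-> f) -> (b <-> d)) <-> b = T <-> F = F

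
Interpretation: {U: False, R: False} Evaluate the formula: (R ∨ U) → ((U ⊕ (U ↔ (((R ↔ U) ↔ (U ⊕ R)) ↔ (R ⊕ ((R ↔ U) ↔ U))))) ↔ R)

True

R ∨ U = False ∨ False = False
R ↔ U = False ↔ False = True
U ⊕ R = False ⊕ False = False
(R ↔ U) ↔ (U ⊕ R) = True ↔ False = False
R ↔ U = False ↔ False = True
(R ↔ U) ↔ U = True ↔ False = False
R ⊕ ((R ↔ U) ↔ U) = False ⊕ False = False
((R ↔ U) ↔ (U ⊕ R)) ↔ (R ⊕ ((R ↔ U) ↔ U)) = False ↔ False = True
U ↔ (((R ↔ U) ↔ (U ⊕ R)) ↔ (R ⊕ ((R ↔ U) ↔ U))) = False ↔ True = False
U ⊕ (U ↔ (((R ↔ U) ↔ (U ⊕ R)) ↔ (R ⊕ ((R ↔ U) ↔ U)))) = False ⊕ False = False
(U ⊕ (U ↔ (((R ↔ U) ↔ (U ⊕ R)) ↔ (R ⊕ ((R ↔ U) ↔ U))))) ↔ R = False ↔ False = True
(R ∨ U) → ((U ⊕ (U ↔ (((R ↔ U) ↔ (U ⊕ R)) ↔ (R ⊕ ((R ↔ U) ↔ U))))) ↔ R) = False → True = True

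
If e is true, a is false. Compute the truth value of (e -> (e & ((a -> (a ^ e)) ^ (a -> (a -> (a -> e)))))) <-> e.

0

a ^ e = 0 ^ 1 = 1
a -> (a ^ e) = 0 -> 1 = 1
a -> e = 0 -> 1 = 1
a -> (a -> e) = 0 -> 1 = 1
a -> (a -> (a -> e)) = 0 -> 1 = 1
(a -> (a ^ e)) ^ (a -> (a -> (a -> e))) = 1 ^ 1 = 0
e & ((a -> (a ^ e)) ^ (a -> (a -> (a -> e)))) = 1 & 0 = 0
e -> (e & ((a -> (a ^ e)) ^ (a -> (a -> (a -> e))))) = 1 -> 0 = 0
(e -> (e & ((a -> (a ^ e)) ^ (a -> (a -> (a -> e)))))) <-> e = 0 <-> 1 = 0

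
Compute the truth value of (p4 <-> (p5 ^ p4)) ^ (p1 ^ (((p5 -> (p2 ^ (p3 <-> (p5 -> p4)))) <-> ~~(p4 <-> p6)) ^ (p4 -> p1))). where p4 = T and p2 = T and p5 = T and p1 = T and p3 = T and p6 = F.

T

p5 ^ p4 = T ^ T = F
p4 <-> (p5 ^ p4) = T <-> F = F
p5 -> p4 = T -> T = T
p3 <-> (p5 -> p4) = T <-> T = T
p2 ^ (p3 <-> (p5 -> p4)) = T ^ T = F
p5 -> (p2 ^ (p3 <-> (p5 -> p4))) = T -> F = F
p4 <-> p6 = T <-> F = F
~(p4 <-> p6) = ~F = T
~~(p4 <-> p6) = ~T = F
(p5 -> (p2 ^ (p3 <-> (p5 -> p4)))) <-> ~~(p4 <-> p6) = F <-> F = T
p4 -> p1 = T -> T = T
((p5 -> (p2 ^ (p3 <-> (p5 -> p4)))) <-> ~~(p4 <-> p6)) ^ (p4 -> p1) = T ^ T = F
p1 ^ (((p5 -> (p2 ^ (p3 <-> (p5 -> p4)))) <-> ~~(p4 <-> p6)) ^ (p4 -> p1)) = T ^ F = T
(p4 <-> (p5 ^ p4)) ^ (p1 ^ (((p5 -> (p2 ^ (p3 <-> (p5 -> p4)))) <-> ~~(p4 <-> p6)) ^ (p4 -> p1))) = F ^ T = T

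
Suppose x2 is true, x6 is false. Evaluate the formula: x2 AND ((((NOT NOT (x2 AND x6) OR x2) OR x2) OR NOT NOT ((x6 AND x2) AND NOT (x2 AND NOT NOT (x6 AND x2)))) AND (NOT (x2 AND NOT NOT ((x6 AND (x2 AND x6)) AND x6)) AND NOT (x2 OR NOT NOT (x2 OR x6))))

x2 AND x6 = true AND false = false
NOT (x2 AND x6) = NOT false = true
NOT NOT (x2 AND x6) = NOT true = false
NOT NOT (x2 AND x6) OR x2 = false OR true = true
(NOT NOT (x2 AND x6) OR x2) OR x2 = true OR true = true
x6 AND x2 = false AND true = false
x6 AND x2 = false AND true = false
NOT (x6 AND x2) = NOT false = true
NOT NOT (x6 AND x2) = NOT true = false
x2 AND NOT NOT (x6 AND x2) = true AND false = false
NOT (x2 AND NOT NOT (x6 AND x2)) = NOT false = true
(x6 AND x2) AND NOT (x2 AND NOT NOT (x6 AND x2)) = false AND true = false
NOT ((x6 AND x2) AND NOT (x2 AND NOT NOT (x6 AND x2))) = NOT false = true
NOT NOT ((x6 AND x2) AND NOT (x2 AND NOT NOT (x6 AND x2))) = NOT true = false
((NOT NOT (x2 AND x6) OR x2) OR x2) OR NOT NOT ((x6 AND x2) AND NOT (x2 AND NOT NOT (x6 AND x2))) = true OR false = true
x2 AND x6 = true AND false = false
x6 AND (x2 AND x6) = false AND false = false
(x6 AND (x2 AND x6)) AND x6 = false AND false = false
NOT ((x6 AND (x2 AND x6)) AND x6) = NOT false = true
NOT NOT ((x6 AND (x2 AND x6)) AND x6) = NOT true = false
x2 AND NOT NOT ((x6 AND (x2 AND x6)) AND x6) = true AND false = false
NOT (x2 AND NOT NOT ((x6 AND (x2 AND x6)) AND x6)) = NOT false = true
x2 OR x6 = true OR false = true
NOT (x2 OR x6) = NOT true = false
NOT NOT (x2 OR x6) = NOT false = true
x2 OR NOT NOT (x2 OR x6) = true OR true = true
NOT (x2 OR NOT NOT (x2 OR x6)) = NOT true = false
NOT (x2 AND NOT NOT ((x6 AND (x2 AND x6)) AND x6)) AND NOT (x2 OR NOT NOT (x2 OR x6)) = true AND false = false
(((NOT NOT (x2 AND x6) OR x2) OR x2) OR NOT NOT ((x6 AND x2) AND NOT (x2 AND NOT NOT (x6 AND x2)))) AND (NOT (x2 AND NOT NOT ((x6 AND (x2 AND x6)) AND x6)) AND NOT (x2 OR NOT NOT (x2 OR x6))) = true AND false = false
x2 AND ((((NOT NOT (x2 AND x6) OR x2) OR x2) OR NOT NOT ((x6 AND x2) AND NOT (x2 AND NOT NOT (x6 AND x2)))) AND (NOT (x2 AND NOT NOT ((x6 AND (x2 AND x6)) AND x6)) AND NOT (x2 OR NOT NOT (x2 OR x6)))) = true AND false = false

false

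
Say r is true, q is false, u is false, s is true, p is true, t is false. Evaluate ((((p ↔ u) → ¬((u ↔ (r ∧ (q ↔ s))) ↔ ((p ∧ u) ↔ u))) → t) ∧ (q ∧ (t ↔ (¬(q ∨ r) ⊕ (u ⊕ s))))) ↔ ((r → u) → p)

F

p ↔ u = T ↔ F = F
q ↔ s = F ↔ T = F
r ∧ (q ↔ s) = T ∧ F = F
u ↔ (r ∧ (q ↔ s)) = F ↔ F = T
p ∧ u = T ∧ F = F
(p ∧ u) ↔ u = F ↔ F = T
(u ↔ (r ∧ (q ↔ s))) ↔ ((p ∧ u) ↔ u) = T ↔ T = T
¬((u ↔ (r ∧ (q ↔ s))) ↔ ((p ∧ u) ↔ u)) = ¬T = F
(p ↔ u) → ¬((u ↔ (r ∧ (q ↔ s))) ↔ ((p ∧ u) ↔ u)) = F → F = T
((p ↔ u) → ¬((u ↔ (r ∧ (q ↔ s))) ↔ ((p ∧ u) ↔ u))) → t = T → F = F
q ∨ r = F ∨ T = T
¬(q ∨ r) = ¬T = F
u ⊕ s = F ⊕ T = T
¬(q ∨ r) ⊕ (u ⊕ s) = F ⊕ T = T
t ↔ (¬(q ∨ r) ⊕ (u ⊕ s)) = F ↔ T = F
q ∧ (t ↔ (¬(q ∨ r) ⊕ (u ⊕ s))) = F ∧ F = F
(((p ↔ u) → ¬((u ↔ (r ∧ (q ↔ s))) ↔ ((p ∧ u) ↔ u))) → t) ∧ (q ∧ (t ↔ (¬(q ∨ r) ⊕ (u ⊕ s)))) = F ∧ F = F
r → u = T → F = F
(r → u) → p = F → T = T
((((p ↔ u) → ¬((u ↔ (r ∧ (q ↔ s))) ↔ ((p ∧ u) ↔ u))) → t) ∧ (q ∧ (t ↔ (¬(q ∨ r) ⊕ (u ⊕ s))))) ↔ ((r → u) → p) = F ↔ T = F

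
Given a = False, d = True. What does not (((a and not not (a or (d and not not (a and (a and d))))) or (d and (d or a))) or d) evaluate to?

a and d = False and True = False
a and (a and d) = False and False = False
not (a and (a and d)) = not False = True
not not (a and (a and d)) = not True = False
d and not not (a and (a and d)) = True and False = False
a or (d and not not (a and (a and d))) = False or False = False
not (a or (d and not not (a and (a and d)))) = not False = True
not not (a or (d and not not (a and (a and d)))) = not True = False
a and not not (a or (d and not not (a and (a and d)))) = False and False = False
d or a = True or False = True
d and (d or a) = True and True = True
(a and not not (a or (d and not not (a and (a and d))))) or (d and (d or a)) = False or True = True
((a and not not (a or (d and not not (a and (a and d))))) or (d and (d or a))) or d = True or True = True
not (((a and not not (a or (d and not not (a and (a and d))))) or (d and (d or a))) or d) = not True = False

False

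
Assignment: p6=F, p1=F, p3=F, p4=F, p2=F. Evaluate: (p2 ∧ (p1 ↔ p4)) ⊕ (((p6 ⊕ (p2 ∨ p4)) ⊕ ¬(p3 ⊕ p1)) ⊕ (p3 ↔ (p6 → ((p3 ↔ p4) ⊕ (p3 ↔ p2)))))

T

p1 ↔ p4 = F ↔ F = T
p2 ∧ (p1 ↔ p4) = F ∧ T = F
p2 ∨ p4 = F ∨ F = F
p6 ⊕ (p2 ∨ p4) = F ⊕ F = F
p3 ⊕ p1 = F ⊕ F = F
¬(p3 ⊕ p1) = ¬F = T
(p6 ⊕ (p2 ∨ p4)) ⊕ ¬(p3 ⊕ p1) = F ⊕ T = T
p3 ↔ p4 = F ↔ F = T
p3 ↔ p2 = F ↔ F = T
(p3 ↔ p4) ⊕ (p3 ↔ p2) = T ⊕ T = F
p6 → ((p3 ↔ p4) ⊕ (p3 ↔ p2)) = F → F = T
p3 ↔ (p6 → ((p3 ↔ p4) ⊕ (p3 ↔ p2))) = F ↔ T = F
((p6 ⊕ (p2 ∨ p4)) ⊕ ¬(p3 ⊕ p1)) ⊕ (p3 ↔ (p6 → ((p3 ↔ p4) ⊕ (p3 ↔ p2)))) = T ⊕ F = T
(p2 ∧ (p1 ↔ p4)) ⊕ (((p6 ⊕ (p2 ∨ p4)) ⊕ ¬(p3 ⊕ p1)) ⊕ (p3 ↔ (p6 → ((p3 ↔ p4) ⊕ (p3 ↔ p2))))) = F ⊕ T = T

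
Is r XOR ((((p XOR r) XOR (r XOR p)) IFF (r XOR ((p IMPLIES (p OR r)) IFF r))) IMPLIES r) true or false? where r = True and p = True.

Substituting r=True, p=True:
p XOR r = True XOR True = False
r XOR p = True XOR True = False
(p XOR r) XOR (r XOR p) = False XOR False = False
p OR r = True OR True = True
p IMPLIES (p OR r) = True IMPLIES True = True
(p IMPLIES (p OR r)) IFF r = True IFF True = True
r XOR ((p IMPLIES (p OR r)) IFF r) = True XOR True = False
((p XOR r) XOR (r XOR p)) IFF (r XOR ((p IMPLIES (p OR r)) IFF r)) = False IFF False = True
(((p XOR r) XOR (r XOR p)) IFF (r XOR ((p IMPLIES (p OR r)) IFF r))) IMPLIES r = True IMPLIES True = True
r XOR ((((p XOR r) XOR (r XOR p)) IFF (r XOR ((p IMPLIES (p OR r)) IFF r))) IMPLIES r) = True XOR True = False

False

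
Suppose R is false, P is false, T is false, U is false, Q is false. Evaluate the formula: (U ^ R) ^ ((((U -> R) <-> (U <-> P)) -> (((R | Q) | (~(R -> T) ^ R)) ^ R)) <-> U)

Substituting R=False, P=False, T=False, U=False, Q=False:
U ^ R = False ^ False = False
U -> R = False -> False = True
U <-> P = False <-> False = True
(U -> R) <-> (U <-> P) = True <-> True = True
R | Q = False | False = False
R -> T = False -> False = True
~(R -> T) = ~True = False
~(R -> T) ^ R = False ^ False = False
(R | Q) | (~(R -> T) ^ R) = False | False = False
((R | Q) | (~(R -> T) ^ R)) ^ R = False ^ False = False
((U -> R) <-> (U <-> P)) -> (((R | Q) | (~(R -> T) ^ R)) ^ R) = True -> False = False
(((U -> R) <-> (U <-> P)) -> (((R | Q) | (~(R -> T) ^ R)) ^ R)) <-> U = False <-> False = True
(U ^ R) ^ ((((U -> R) <-> (U <-> P)) -> (((R | Q) | (~(R -> T) ^ R)) ^ R)) <-> U) = False ^ True = True

True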